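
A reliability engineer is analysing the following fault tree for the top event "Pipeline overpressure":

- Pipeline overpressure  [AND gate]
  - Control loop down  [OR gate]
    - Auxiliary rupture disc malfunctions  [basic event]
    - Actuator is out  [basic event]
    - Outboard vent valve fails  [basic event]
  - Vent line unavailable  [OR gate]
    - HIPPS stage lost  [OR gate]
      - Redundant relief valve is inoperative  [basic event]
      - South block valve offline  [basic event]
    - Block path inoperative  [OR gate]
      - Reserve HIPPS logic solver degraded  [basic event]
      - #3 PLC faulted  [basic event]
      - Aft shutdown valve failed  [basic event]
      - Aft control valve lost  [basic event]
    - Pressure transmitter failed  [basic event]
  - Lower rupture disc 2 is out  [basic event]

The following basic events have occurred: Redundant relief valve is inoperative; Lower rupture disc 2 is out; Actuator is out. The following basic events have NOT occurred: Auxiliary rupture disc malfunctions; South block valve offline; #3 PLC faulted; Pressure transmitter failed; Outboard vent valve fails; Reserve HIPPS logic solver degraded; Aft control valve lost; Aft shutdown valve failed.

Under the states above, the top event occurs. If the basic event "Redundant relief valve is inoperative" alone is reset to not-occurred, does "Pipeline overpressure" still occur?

Counterfactual: set "Redundant relief valve is inoperative" to not occurred.
Control loop down [OR]: Auxiliary rupture disc malfunctions=not, Actuator is out=occurs, Outboard vent valve fails=not → at least one input occurs → occurs.
HIPPS stage lost [OR]: Redundant relief valve is inoperative=not, South block valve offline=not → no input occurs → does not occur.
Block path inoperative [OR]: Reserve HIPPS logic solver degraded=not, #3 PLC faulted=not, Aft shutdown valve failed=not, Aft control valve lost=not → no input occurs → does not occur.
Vent line unavailable [OR]: HIPPS stage lost=not, Block path inoperative=not, Pressure transmitter failed=not → no input occurs → does not occur.
Pipeline overpressure [AND]: Control loop down=occurs, Vent line unavailable=not, Lower rupture disc 2 is out=occurs → not all inputs occur → does not occur.

No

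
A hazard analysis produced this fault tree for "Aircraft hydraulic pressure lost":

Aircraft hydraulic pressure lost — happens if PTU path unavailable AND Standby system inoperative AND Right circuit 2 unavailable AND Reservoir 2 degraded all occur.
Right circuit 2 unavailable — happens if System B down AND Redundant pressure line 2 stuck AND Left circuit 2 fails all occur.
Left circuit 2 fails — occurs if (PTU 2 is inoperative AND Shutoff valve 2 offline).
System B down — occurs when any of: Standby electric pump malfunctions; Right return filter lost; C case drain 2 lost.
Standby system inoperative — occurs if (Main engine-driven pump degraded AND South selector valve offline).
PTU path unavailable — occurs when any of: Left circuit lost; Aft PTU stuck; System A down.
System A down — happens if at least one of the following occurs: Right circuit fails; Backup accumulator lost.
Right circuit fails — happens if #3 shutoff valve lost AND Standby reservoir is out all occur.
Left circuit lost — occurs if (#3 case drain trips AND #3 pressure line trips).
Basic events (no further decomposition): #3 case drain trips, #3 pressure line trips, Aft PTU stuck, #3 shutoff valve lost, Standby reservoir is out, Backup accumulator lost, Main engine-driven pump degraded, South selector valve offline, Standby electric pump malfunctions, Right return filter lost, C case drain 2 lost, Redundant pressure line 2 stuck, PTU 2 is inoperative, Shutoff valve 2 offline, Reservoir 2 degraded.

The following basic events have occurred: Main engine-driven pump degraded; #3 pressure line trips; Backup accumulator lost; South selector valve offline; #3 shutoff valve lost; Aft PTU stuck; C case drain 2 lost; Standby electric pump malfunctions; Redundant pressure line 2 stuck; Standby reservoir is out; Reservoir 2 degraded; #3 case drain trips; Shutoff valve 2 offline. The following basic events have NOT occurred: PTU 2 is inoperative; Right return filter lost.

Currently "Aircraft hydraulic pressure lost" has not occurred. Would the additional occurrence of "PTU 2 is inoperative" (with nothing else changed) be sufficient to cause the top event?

Counterfactual: set "PTU 2 is inoperative" to occurred.
Left circuit lost [AND]: #3 case drain trips=occurs, #3 pressure line trips=occurs → all inputs occur → occurs.
Right circuit fails [AND]: #3 shutoff valve lost=occurs, Standby reservoir is out=occurs → all inputs occur → occurs.
System A down [OR]: Right circuit fails=occurs, Backup accumulator lost=occurs → at least one input occurs → occurs.
PTU path unavailable [OR]: Left circuit lost=occurs, Aft PTU stuck=occurs, System A down=occurs → at least one input occurs → occurs.
Standby system inoperative [AND]: Main engine-driven pump degraded=occurs, South selector valve offline=occurs → all inputs occur → occurs.
System B down [OR]: Standby electric pump malfunctions=occurs, Right return filter lost=not, C case drain 2 lost=occurs → at least one input occurs → occurs.
Left circuit 2 fails [AND]: PTU 2 is inoperative=occurs, Shutoff valve 2 offline=occurs → all inputs occur → occurs.
Right circuit 2 unavailable [AND]: System B down=occurs, Redundant pressure line 2 stuck=occurs, Left circuit 2 fails=occurs → all inputs occur → occurs.
Aircraft hydraulic pressure lost [AND]: PTU path unavailable=occurs, Standby system inoperative=occurs, Right circuit 2 unavailable=occurs, Reservoir 2 degraded=occurs → all inputs occur → occurs.

Yes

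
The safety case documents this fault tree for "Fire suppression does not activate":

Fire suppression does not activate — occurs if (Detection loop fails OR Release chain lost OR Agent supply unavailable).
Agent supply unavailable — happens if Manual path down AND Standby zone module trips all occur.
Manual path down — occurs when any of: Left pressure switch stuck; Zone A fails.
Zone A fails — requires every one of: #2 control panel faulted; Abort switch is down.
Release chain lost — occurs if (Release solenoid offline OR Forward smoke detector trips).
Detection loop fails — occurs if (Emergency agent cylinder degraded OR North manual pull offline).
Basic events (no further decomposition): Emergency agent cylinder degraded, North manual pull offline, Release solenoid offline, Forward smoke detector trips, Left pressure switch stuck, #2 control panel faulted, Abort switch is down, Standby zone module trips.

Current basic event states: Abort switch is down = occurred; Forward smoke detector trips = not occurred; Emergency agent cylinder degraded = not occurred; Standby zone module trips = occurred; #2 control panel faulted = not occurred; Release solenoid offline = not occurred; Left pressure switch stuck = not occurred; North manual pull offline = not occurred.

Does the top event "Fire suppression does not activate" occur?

Detection loop fails [OR]: Emergency agent cylinder degraded=not, North manual pull offline=not → no input occurs → does not occur.
Release chain lost [OR]: Release solenoid offline=not, Forward smoke detector trips=not → no input occurs → does not occur.
Zone A fails [AND]: #2 control panel faulted=not, Abort switch is down=occurs → not all inputs occur → does not occur.
Manual path down [OR]: Left pressure switch stuck=not, Zone A fails=not → no input occurs → does not occur.
Agent supply unavailable [AND]: Manual path down=not, Standby zone module trips=occurs → not all inputs occur → does not occur.
Fire suppression does not activate [OR]: Detection loop fails=not, Release chain lost=not, Agent supply unavailable=not → no input occurs → does not occur.

No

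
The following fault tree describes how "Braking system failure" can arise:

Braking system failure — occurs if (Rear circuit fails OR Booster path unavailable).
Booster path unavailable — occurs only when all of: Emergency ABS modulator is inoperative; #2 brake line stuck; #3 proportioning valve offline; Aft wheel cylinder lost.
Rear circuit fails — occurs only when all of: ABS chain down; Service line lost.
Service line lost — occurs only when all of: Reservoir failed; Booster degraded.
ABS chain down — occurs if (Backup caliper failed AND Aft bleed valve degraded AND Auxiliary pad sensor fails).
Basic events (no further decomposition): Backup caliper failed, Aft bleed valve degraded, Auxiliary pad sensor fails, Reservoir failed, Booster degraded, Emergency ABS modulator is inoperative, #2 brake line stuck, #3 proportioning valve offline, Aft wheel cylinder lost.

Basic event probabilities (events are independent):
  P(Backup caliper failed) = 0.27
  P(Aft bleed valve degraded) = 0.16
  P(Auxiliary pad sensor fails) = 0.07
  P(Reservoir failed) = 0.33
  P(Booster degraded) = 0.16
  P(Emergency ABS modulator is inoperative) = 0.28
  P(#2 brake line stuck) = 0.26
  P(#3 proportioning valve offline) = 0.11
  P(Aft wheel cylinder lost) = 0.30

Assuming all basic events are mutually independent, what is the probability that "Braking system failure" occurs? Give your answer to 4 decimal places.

P(ABS chain down) [AND] = 0.27 × 0.16 × 0.07 = 0.003024
P(Service line lost) [AND] = 0.33 × 0.16 = 0.052800
P(Rear circuit fails) [AND] = 0.003024 × 0.052800 = 0.000160
P(Booster path unavailable) [AND] = 0.28 × 0.26 × 0.11 × 0.30 = 0.002402
P(Braking system failure) [OR] = 1 − (1−0.000160) × (1−0.002402) = 0.002562
Rounded to 4 decimal places: P(Braking system failure) ≈ 0.0026.

0.0026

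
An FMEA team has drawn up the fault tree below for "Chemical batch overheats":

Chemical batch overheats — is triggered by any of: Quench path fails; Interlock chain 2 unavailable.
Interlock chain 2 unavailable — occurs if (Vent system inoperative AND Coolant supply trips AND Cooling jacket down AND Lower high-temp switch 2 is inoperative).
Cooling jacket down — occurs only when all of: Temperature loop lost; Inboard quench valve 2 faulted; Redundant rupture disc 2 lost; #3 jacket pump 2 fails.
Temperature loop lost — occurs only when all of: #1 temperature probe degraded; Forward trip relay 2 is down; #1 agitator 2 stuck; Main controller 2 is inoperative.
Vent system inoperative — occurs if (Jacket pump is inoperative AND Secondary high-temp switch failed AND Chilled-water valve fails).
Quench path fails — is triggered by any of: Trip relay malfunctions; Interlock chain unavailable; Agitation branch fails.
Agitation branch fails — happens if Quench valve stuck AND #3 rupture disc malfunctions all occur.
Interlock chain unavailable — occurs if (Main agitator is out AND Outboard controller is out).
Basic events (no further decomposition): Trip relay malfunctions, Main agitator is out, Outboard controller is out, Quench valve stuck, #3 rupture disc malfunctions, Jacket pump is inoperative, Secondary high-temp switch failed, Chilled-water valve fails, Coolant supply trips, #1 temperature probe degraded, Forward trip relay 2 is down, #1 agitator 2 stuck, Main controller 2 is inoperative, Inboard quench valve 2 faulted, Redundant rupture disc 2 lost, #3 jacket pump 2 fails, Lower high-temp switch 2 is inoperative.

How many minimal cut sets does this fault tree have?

4

Interlock chain unavailable [AND]: one cut set from each child combined → 1 × 1 = 1 cut set(s).
Agitation branch fails [AND]: one cut set from each child combined → 1 × 1 = 1 cut set(s).
Quench path fails [OR]: union of children's cut sets → 3 cut set(s).
Vent system inoperative [AND]: one cut set from each child combined → 1 × 1 × 1 = 1 cut set(s).
Temperature loop lost [AND]: one cut set from each child combined → 1 × 1 × 1 × 1 = 1 cut set(s).
Cooling jacket down [AND]: one cut set from each child combined → 1 × 1 × 1 × 1 = 1 cut set(s).
Interlock chain 2 unavailable [AND]: one cut set from each child combined → 1 × 1 × 1 × 1 = 1 cut set(s).
Chemical batch overheats [OR]: union of children's cut sets → 4 cut set(s).
Minimal cut sets: {Trip relay malfunctions}; {Main agitator is out, Outboard controller is out}; {#3 rupture disc malfunctions, Quench valve stuck}; {#1 agitator 2 stuck, #1 temperature probe degraded, #3 jacket pump 2 fails, Chilled-water valve fails, Coolant supply trips, Forward trip relay 2 is down, Inboard quench valve 2 faulted, Jacket pump is inoperative, Lower high-temp switch 2 is inoperative, Main controller 2 is inoperative, Redundant rupture disc 2 lost, Secondary high-temp switch failed}.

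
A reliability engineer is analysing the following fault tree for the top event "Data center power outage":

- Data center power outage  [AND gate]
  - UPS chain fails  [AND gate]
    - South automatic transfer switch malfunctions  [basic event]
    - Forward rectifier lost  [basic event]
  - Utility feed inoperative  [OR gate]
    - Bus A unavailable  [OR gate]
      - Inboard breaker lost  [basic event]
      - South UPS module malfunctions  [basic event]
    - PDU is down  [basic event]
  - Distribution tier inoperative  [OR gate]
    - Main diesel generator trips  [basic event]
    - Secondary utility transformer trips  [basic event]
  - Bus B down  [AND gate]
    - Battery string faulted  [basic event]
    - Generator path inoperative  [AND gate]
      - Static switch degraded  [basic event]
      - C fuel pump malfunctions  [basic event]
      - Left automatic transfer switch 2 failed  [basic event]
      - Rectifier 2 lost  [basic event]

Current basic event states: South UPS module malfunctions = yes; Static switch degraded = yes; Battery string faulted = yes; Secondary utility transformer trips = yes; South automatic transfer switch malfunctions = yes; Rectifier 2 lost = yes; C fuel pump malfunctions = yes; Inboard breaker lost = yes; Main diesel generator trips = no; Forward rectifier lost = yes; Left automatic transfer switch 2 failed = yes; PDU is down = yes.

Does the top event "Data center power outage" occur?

UPS chain fails [AND]: South automatic transfer switch malfunctions=occurs, Forward rectifier lost=occurs → all inputs occur → occurs.
Bus A unavailable [OR]: Inboard breaker lost=occurs, South UPS module malfunctions=occurs → at least one input occurs → occurs.
Utility feed inoperative [OR]: Bus A unavailable=occurs, PDU is down=occurs → at least one input occurs → occurs.
Distribution tier inoperative [OR]: Main diesel generator trips=not, Secondary utility transformer trips=occurs → at least one input occurs → occurs.
Generator path inoperative [AND]: Static switch degraded=occurs, C fuel pump malfunctions=occurs, Left automatic transfer switch 2 failed=occurs, Rectifier 2 lost=occurs → all inputs occur → occurs.
Bus B down [AND]: Battery string faulted=occurs, Generator path inoperative=occurs → all inputs occur → occurs.
Data center power outage [AND]: UPS chain fails=occurs, Utility feed inoperative=occurs, Distribution tier inoperative=occurs, Bus B down=occurs → all inputs occur → occurs.

Yes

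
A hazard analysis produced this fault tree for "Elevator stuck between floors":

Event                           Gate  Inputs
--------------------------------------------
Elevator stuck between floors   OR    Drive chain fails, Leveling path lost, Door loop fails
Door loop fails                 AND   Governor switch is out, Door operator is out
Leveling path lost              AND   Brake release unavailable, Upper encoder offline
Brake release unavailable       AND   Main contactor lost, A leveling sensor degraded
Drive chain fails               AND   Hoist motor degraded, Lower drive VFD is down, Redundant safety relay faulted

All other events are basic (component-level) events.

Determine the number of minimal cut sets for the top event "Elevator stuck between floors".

3

Drive chain fails [AND]: one cut set from each child combined → 1 × 1 × 1 = 1 cut set(s).
Brake release unavailable [AND]: one cut set from each child combined → 1 × 1 = 1 cut set(s).
Leveling path lost [AND]: one cut set from each child combined → 1 × 1 = 1 cut set(s).
Door loop fails [AND]: one cut set from each child combined → 1 × 1 = 1 cut set(s).
Elevator stuck between floors [OR]: union of children's cut sets → 3 cut set(s).
Minimal cut sets: {Hoist motor degraded, Lower drive VFD is down, Redundant safety relay faulted}; {A leveling sensor degraded, Main contactor lost, Upper encoder offline}; {Door operator is out, Governor switch is out}.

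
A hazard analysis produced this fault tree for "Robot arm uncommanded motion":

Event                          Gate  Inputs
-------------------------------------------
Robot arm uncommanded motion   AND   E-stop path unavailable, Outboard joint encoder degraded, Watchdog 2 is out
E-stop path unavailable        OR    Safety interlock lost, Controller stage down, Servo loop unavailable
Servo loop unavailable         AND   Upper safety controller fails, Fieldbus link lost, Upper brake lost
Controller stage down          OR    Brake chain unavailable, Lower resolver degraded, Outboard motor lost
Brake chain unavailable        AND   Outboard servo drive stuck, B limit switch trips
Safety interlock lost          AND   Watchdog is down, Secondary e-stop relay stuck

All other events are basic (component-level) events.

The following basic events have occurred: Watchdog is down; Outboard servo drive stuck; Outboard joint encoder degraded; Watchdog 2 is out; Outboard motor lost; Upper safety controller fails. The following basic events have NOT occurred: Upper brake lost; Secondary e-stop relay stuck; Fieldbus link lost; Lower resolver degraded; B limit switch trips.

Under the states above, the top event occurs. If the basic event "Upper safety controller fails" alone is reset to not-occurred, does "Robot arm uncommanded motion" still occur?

Yes

Counterfactual: set "Upper safety controller fails" to not occurred.
Safety interlock lost [AND]: Watchdog is down=occurs, Secondary e-stop relay stuck=not → not all inputs occur → does not occur.
Brake chain unavailable [AND]: Outboard servo drive stuck=occurs, B limit switch trips=not → not all inputs occur → does not occur.
Controller stage down [OR]: Brake chain unavailable=not, Lower resolver degraded=not, Outboard motor lost=occurs → at least one input occurs → occurs.
Servo loop unavailable [AND]: Upper safety controller fails=not, Fieldbus link lost=not, Upper brake lost=not → not all inputs occur → does not occur.
E-stop path unavailable [OR]: Safety interlock lost=not, Controller stage down=occurs, Servo loop unavailable=not → at least one input occurs → occurs.
Robot arm uncommanded motion [AND]: E-stop path unavailable=occurs, Outboard joint encoder degraded=occurs, Watchdog 2 is out=occurs → all inputs occur → occurs.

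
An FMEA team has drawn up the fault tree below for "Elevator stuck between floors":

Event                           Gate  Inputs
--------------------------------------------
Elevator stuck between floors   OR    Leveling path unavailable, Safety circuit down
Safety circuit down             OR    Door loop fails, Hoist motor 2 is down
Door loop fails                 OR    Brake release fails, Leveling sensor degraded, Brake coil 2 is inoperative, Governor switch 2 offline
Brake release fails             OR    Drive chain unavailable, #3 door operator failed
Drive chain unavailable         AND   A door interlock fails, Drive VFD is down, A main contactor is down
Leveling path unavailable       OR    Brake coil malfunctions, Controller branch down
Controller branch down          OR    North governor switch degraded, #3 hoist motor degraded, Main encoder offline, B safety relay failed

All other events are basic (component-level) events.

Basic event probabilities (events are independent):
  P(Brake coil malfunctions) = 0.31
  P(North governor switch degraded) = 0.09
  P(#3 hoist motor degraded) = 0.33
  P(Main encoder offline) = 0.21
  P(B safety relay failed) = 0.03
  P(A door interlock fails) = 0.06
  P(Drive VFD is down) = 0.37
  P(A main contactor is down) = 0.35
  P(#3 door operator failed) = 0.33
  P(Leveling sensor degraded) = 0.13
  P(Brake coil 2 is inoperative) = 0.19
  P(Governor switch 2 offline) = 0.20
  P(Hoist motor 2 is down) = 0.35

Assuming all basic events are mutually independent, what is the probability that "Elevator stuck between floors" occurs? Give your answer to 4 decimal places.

P(Controller branch down) [OR] = 1 − (1−0.09) × (1−0.33) × (1−0.21) × (1−0.03) = 0.532787
P(Leveling path unavailable) [OR] = 1 − (1−0.31) × (1−0.532787) = 0.677623
P(Drive chain unavailable) [AND] = 0.06 × 0.37 × 0.35 = 0.007770
P(Brake release fails) [OR] = 1 − (1−0.007770) × (1−0.33) = 0.335206
P(Door loop fails) [OR] = 1 − (1−0.335206) × (1−0.13) × (1−0.19) × (1−0.20) = 0.625216
P(Safety circuit down) [OR] = 1 − (1−0.625216) × (1−0.35) = 0.756390
P(Elevator stuck between floors) [OR] = 1 − (1−0.677623) × (1−0.756390) = 0.921466
Rounded to 4 decimal places: P(Elevator stuck between floors) ≈ 0.9215.

0.9215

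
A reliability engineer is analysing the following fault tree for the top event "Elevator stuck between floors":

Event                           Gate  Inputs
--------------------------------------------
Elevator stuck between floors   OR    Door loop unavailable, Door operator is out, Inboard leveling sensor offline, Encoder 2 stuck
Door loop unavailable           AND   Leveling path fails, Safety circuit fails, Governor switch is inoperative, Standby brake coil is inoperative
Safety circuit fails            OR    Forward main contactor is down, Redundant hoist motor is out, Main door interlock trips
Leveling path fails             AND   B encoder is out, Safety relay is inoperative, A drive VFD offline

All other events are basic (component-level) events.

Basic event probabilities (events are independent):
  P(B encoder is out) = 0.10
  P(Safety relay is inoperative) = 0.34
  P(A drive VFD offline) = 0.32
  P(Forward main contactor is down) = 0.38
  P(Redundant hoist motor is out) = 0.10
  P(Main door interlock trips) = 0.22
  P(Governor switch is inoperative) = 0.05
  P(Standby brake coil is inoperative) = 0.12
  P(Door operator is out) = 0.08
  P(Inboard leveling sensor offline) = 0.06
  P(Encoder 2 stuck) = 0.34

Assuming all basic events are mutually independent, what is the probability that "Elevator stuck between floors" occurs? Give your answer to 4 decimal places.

P(Leveling path fails) [AND] = 0.10 × 0.34 × 0.32 = 0.010880
P(Safety circuit fails) [OR] = 1 − (1−0.38) × (1−0.10) × (1−0.22) = 0.564760
P(Door loop unavailable) [AND] = 0.010880 × 0.564760 × 0.05 × 0.12 = 0.000037
P(Elevator stuck between floors) [OR] = 1 − (1−0.000037) × (1−0.08) × (1−0.06) × (1−0.34) = 0.429253
Rounded to 4 decimal places: P(Elevator stuck between floors) ≈ 0.4293.

0.4293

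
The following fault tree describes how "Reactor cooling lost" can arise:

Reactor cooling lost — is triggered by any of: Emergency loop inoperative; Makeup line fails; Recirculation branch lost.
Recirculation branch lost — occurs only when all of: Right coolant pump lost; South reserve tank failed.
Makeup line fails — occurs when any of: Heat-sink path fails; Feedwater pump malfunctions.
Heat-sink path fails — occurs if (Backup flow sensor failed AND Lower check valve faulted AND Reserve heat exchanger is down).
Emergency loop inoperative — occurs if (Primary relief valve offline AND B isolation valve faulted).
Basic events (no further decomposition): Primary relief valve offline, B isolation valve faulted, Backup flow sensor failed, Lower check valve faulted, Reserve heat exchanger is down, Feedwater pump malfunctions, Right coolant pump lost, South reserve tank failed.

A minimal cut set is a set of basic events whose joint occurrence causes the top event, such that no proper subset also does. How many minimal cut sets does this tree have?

Emergency loop inoperative [AND]: one cut set from each child combined → 1 × 1 = 1 cut set(s).
Heat-sink path fails [AND]: one cut set from each child combined → 1 × 1 × 1 = 1 cut set(s).
Makeup line fails [OR]: union of children's cut sets → 2 cut set(s).
Recirculation branch lost [AND]: one cut set from each child combined → 1 × 1 = 1 cut set(s).
Reactor cooling lost [OR]: union of children's cut sets → 4 cut set(s).
Minimal cut sets: {B isolation valve faulted, Primary relief valve offline}; {Backup flow sensor failed, Lower check valve faulted, Reserve heat exchanger is down}; {Feedwater pump malfunctions}; {Right coolant pump lost, South reserve tank failed}.

4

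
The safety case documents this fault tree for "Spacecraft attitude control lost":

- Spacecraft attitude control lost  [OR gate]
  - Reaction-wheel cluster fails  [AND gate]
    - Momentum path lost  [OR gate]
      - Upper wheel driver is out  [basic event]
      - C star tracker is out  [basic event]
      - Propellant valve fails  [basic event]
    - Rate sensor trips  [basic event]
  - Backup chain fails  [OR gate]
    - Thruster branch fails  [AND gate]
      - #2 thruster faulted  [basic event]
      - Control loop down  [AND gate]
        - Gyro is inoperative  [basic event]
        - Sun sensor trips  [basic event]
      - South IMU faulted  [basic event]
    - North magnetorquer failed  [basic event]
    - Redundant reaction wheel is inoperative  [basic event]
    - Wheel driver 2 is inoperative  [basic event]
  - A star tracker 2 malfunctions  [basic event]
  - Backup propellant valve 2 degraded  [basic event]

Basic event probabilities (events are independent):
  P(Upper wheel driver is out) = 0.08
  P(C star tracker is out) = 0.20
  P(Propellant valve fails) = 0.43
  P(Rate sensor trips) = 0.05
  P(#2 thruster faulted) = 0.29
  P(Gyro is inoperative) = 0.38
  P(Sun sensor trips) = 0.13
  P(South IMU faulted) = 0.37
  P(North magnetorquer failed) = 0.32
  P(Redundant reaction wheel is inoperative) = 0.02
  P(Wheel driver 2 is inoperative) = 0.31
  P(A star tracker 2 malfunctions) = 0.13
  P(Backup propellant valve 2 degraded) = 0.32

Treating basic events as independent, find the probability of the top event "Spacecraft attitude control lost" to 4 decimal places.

P(Momentum path lost) [OR] = 1 − (1−0.08) × (1−0.20) × (1−0.43) = 0.580480
P(Reaction-wheel cluster fails) [AND] = 0.580480 × 0.05 = 0.029024
P(Control loop down) [AND] = 0.38 × 0.13 = 0.049400
P(Thruster branch fails) [AND] = 0.29 × 0.049400 × 0.37 = 0.005301
P(Backup chain fails) [OR] = 1 − (1−0.005301) × (1−0.32) × (1−0.02) × (1−0.31) = 0.542621
P(Spacecraft attitude control lost) [OR] = 1 − (1−0.029024) × (1−0.542621) × (1−0.13) × (1−0.32) = 0.737268
Rounded to 4 decimal places: P(Spacecraft attitude control lost) ≈ 0.7373.

0.7373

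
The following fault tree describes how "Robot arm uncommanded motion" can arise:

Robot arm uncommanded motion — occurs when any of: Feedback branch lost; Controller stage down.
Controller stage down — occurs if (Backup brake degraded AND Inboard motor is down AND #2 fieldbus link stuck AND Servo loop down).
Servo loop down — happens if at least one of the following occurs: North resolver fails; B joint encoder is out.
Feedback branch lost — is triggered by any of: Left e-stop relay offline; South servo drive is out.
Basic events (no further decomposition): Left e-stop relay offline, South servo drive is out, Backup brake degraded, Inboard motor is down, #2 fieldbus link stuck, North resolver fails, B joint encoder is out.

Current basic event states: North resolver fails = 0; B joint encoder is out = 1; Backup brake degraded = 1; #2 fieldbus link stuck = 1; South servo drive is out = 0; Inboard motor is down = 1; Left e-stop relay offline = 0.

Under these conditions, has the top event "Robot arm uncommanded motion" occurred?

Feedback branch lost [OR]: Left e-stop relay offline=not, South servo drive is out=not → no input occurs → does not occur.
Servo loop down [OR]: North resolver fails=not, B joint encoder is out=occurs → at least one input occurs → occurs.
Controller stage down [AND]: Backup brake degraded=occurs, Inboard motor is down=occurs, #2 fieldbus link stuck=occurs, Servo loop down=occurs → all inputs occur → occurs.
Robot arm uncommanded motion [OR]: Feedback branch lost=not, Controller stage down=occurs → at least one input occurs → occurs.

Yes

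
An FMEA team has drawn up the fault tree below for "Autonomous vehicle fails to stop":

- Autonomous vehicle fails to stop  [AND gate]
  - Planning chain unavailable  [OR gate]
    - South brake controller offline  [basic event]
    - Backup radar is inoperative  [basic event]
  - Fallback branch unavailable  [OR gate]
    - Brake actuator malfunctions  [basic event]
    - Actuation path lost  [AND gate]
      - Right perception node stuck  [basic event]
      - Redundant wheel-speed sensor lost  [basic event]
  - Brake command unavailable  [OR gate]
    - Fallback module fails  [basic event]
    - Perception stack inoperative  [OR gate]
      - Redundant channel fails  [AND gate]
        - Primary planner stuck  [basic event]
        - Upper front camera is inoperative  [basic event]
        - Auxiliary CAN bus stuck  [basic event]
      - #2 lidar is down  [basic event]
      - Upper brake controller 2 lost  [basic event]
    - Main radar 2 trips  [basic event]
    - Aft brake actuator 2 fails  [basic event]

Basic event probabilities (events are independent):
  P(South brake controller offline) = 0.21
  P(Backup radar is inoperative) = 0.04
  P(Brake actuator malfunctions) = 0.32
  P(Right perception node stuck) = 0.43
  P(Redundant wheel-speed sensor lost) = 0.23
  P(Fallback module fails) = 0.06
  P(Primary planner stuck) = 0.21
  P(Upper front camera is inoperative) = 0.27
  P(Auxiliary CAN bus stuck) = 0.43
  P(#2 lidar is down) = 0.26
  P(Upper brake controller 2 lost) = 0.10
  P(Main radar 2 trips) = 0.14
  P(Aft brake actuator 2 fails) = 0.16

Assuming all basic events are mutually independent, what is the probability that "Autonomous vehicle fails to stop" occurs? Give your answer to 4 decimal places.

0.0523

P(Planning chain unavailable) [OR] = 1 − (1−0.21) × (1−0.04) = 0.241600
P(Actuation path lost) [AND] = 0.43 × 0.23 = 0.098900
P(Fallback branch unavailable) [OR] = 1 − (1−0.32) × (1−0.098900) = 0.387252
P(Redundant channel fails) [AND] = 0.21 × 0.27 × 0.43 = 0.024381
P(Perception stack inoperative) [OR] = 1 − (1−0.024381) × (1−0.26) × (1−0.10) = 0.350238
P(Brake command unavailable) [OR] = 1 − (1−0.06) × (1−0.350238) × (1−0.14) × (1−0.16) = 0.558775
P(Autonomous vehicle fails to stop) [AND] = 0.241600 × 0.387252 × 0.558775 = 0.052279
Rounded to 4 decimal places: P(Autonomous vehicle fails to stop) ≈ 0.0523.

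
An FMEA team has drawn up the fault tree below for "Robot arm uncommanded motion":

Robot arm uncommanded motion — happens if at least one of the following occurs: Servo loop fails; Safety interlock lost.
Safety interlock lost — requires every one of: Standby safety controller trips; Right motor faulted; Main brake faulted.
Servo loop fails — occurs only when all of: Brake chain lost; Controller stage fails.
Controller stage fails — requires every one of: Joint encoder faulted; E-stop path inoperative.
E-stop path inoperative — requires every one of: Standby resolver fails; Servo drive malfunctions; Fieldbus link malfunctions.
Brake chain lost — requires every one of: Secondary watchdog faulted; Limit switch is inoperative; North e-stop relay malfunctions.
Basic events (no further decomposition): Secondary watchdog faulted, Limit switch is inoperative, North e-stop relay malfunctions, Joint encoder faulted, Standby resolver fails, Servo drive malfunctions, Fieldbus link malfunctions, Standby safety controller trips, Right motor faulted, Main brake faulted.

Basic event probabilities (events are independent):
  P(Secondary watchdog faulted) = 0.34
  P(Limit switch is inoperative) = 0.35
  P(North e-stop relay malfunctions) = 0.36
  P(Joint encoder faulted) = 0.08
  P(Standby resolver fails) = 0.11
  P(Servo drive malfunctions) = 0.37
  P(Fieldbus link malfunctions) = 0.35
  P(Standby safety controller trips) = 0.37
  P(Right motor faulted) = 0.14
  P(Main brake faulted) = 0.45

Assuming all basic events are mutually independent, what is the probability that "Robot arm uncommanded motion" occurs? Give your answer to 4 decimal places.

P(Brake chain lost) [AND] = 0.34 × 0.35 × 0.36 = 0.042840
P(E-stop path inoperative) [AND] = 0.11 × 0.37 × 0.35 = 0.014245
P(Controller stage fails) [AND] = 0.08 × 0.014245 = 0.001140
P(Servo loop fails) [AND] = 0.042840 × 0.001140 = 0.000049
P(Safety interlock lost) [AND] = 0.37 × 0.14 × 0.45 = 0.023310
P(Robot arm uncommanded motion) [OR] = 1 − (1−0.000049) × (1−0.023310) = 0.023358
Rounded to 4 decimal places: P(Robot arm uncommanded motion) ≈ 0.0234.

0.0234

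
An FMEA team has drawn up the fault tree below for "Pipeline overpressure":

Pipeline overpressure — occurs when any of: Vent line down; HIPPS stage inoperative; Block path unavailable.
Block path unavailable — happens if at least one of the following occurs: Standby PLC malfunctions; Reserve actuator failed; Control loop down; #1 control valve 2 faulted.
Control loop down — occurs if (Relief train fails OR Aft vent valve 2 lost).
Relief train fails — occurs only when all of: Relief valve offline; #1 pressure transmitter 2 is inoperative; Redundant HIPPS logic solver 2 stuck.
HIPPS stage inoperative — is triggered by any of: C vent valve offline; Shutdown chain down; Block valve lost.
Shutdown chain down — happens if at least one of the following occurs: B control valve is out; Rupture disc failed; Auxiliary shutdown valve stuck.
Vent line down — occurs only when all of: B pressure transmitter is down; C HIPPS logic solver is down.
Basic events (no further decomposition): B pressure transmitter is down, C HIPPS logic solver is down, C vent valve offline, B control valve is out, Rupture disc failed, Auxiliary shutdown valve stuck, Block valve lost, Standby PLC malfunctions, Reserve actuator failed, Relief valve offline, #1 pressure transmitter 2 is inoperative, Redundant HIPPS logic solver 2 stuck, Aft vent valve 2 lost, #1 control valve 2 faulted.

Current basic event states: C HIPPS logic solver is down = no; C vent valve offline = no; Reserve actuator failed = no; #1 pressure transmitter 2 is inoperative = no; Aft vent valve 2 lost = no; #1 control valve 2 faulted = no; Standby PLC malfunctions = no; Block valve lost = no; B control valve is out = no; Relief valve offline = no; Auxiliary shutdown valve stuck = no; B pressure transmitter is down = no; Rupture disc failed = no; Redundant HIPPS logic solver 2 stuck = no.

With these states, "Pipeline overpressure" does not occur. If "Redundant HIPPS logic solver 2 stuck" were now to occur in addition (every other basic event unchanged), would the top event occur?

No

Counterfactual: set "Redundant HIPPS logic solver 2 stuck" to occurred.
Vent line down [AND]: B pressure transmitter is down=not, C HIPPS logic solver is down=not → not all inputs occur → does not occur.
Shutdown chain down [OR]: B control valve is out=not, Rupture disc failed=not, Auxiliary shutdown valve stuck=not → no input occurs → does not occur.
HIPPS stage inoperative [OR]: C vent valve offline=not, Shutdown chain down=not, Block valve lost=not → no input occurs → does not occur.
Relief train fails [AND]: Relief valve offline=not, #1 pressure transmitter 2 is inoperative=not, Redundant HIPPS logic solver 2 stuck=occurs → not all inputs occur → does not occur.
Control loop down [OR]: Relief train fails=not, Aft vent valve 2 lost=not → no input occurs → does not occur.
Block path unavailable [OR]: Standby PLC malfunctions=not, Reserve actuator failed=not, Control loop down=not, #1 control valve 2 faulted=not → no input occurs → does not occur.
Pipeline overpressure [OR]: Vent line down=not, HIPPS stage inoperative=not, Block path unavailable=not → no input occurs → does not occur.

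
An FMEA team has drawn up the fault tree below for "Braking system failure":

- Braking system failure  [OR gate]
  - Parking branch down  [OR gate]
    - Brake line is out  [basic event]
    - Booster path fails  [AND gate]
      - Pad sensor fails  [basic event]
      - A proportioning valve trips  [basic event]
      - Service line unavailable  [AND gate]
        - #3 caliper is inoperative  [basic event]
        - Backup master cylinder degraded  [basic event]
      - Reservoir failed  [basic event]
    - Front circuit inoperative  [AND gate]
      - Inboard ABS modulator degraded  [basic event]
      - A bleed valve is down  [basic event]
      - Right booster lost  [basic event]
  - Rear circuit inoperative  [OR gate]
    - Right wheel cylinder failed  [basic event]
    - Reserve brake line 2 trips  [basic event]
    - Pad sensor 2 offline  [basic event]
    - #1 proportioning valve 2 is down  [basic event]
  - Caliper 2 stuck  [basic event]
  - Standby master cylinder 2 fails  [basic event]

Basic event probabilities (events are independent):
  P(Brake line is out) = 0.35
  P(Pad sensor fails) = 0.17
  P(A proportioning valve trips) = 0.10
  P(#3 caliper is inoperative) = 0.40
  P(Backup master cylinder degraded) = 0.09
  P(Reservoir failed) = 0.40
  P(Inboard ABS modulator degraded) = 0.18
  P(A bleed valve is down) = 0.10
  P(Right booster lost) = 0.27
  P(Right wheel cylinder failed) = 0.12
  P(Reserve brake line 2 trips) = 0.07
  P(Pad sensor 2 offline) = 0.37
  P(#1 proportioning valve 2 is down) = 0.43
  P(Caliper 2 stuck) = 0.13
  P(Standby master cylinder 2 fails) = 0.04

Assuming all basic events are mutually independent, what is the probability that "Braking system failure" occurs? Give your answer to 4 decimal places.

P(Service line unavailable) [AND] = 0.40 × 0.09 = 0.036000
P(Booster path fails) [AND] = 0.17 × 0.10 × 0.036000 × 0.40 = 0.000245
P(Front circuit inoperative) [AND] = 0.18 × 0.10 × 0.27 = 0.004860
P(Parking branch down) [OR] = 1 − (1−0.35) × (1−0.000245) × (1−0.004860) = 0.353317
P(Rear circuit inoperative) [OR] = 1 − (1−0.12) × (1−0.07) × (1−0.37) × (1−0.43) = 0.706113
P(Braking system failure) [OR] = 1 − (1−0.353317) × (1−0.706113) × (1−0.13) × (1−0.04) = 0.841269
Rounded to 4 decimal places: P(Braking system failure) ≈ 0.8413.

0.8413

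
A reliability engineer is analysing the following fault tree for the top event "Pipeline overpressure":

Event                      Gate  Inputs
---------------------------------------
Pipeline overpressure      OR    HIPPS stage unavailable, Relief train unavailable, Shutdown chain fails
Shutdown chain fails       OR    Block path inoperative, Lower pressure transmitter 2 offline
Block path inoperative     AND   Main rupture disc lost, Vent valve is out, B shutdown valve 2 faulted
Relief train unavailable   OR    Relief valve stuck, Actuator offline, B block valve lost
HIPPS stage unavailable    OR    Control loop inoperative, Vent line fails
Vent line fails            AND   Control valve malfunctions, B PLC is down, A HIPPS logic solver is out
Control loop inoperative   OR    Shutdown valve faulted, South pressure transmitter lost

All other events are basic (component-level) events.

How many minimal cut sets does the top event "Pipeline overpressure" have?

8

Control loop inoperative [OR]: union of children's cut sets → 2 cut set(s).
Vent line fails [AND]: one cut set from each child combined → 1 × 1 × 1 = 1 cut set(s).
HIPPS stage unavailable [OR]: union of children's cut sets → 3 cut set(s).
Relief train unavailable [OR]: union of children's cut sets → 3 cut set(s).
Block path inoperative [AND]: one cut set from each child combined → 1 × 1 × 1 = 1 cut set(s).
Shutdown chain fails [OR]: union of children's cut sets → 2 cut set(s).
Pipeline overpressure [OR]: union of children's cut sets → 8 cut set(s).
Minimal cut sets: {Shutdown valve faulted}; {South pressure transmitter lost}; {A HIPPS logic solver is out, B PLC is down, Control valve malfunctions}; {Relief valve stuck}; {Actuator offline}; {B block valve lost}; {B shutdown valve 2 faulted, Main rupture disc lost, Vent valve is out}; {Lower pressure transmitter 2 offline}.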